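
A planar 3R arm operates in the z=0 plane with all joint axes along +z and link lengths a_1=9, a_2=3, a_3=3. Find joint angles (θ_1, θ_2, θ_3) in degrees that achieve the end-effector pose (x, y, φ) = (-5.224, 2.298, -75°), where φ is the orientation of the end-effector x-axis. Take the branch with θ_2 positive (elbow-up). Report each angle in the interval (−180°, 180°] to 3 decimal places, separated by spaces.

120.004 119.998 44.998

wrist centre = target − a_3·(cos φ, sin φ) = (-6.0005, 5.1958)
cos θ_2 = (63.0016−9²−3²)/(2·9·3) = -0.5000; θ_2 = 119.9981° (elbow-up)
β = atan2(5.1958,-6.0005) = 139.1108°; ψ = atan2(2.5981,7.5001) = 19.1067°
θ_1 = β − ψ = 120.0041°
θ_3 = φ − θ_1 − θ_2 = 44.9979° (wrapped to (-180°,180°])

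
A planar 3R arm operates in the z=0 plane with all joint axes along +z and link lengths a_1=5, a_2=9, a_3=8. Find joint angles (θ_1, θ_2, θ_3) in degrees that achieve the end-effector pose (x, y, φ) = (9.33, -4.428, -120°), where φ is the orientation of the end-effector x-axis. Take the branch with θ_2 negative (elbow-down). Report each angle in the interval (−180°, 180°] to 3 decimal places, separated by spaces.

wrist centre = target − a_3·(cos φ, sin φ) = (13.3300, 2.5002)
cos θ_2 = (183.9399−5²−9²)/(2·5·9) = 0.8660; θ_2 = -30.0030° (elbow-down)
β = atan2(2.5002,13.3300) = 10.6231°; ψ = atan2(-4.5004,12.7940) = -19.3798°
θ_1 = β − ψ = 30.0029°
θ_3 = φ − θ_1 − θ_2 = -119.9999° (wrapped to (-180°,180°])

30.003 -30.003 -120.000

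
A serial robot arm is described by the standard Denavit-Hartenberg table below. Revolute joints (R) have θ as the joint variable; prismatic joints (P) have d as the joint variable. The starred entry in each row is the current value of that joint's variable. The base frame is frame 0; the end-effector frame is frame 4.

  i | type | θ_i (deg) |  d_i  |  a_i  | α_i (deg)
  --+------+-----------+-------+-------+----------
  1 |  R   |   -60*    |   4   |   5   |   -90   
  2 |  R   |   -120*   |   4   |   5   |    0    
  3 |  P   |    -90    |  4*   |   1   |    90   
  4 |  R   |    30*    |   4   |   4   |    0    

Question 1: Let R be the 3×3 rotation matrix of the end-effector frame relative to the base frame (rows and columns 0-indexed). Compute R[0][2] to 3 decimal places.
End-effector z-axis (col 2 of R) = (0.2500,-0.4330,-0.8660)
R[0][2] = 0.2500

0.250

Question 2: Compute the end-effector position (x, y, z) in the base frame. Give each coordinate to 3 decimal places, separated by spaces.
8.977 4.451 2.634

after link 1: o_1 = (2.5000, -4.3301, 4.0000)
after link 2: o_2 = (4.7141, -0.1651, 8.3301)
after link 3: o_3 = (7.7452, 2.5849, 7.8301)
after link 4: o_4 = (8.9772, 4.4510, 2.6340)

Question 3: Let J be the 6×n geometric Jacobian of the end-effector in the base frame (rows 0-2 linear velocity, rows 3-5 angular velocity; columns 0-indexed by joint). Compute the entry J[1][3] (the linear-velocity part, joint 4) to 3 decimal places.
0.232

axis z_3 = (0.2500,-0.4330,-0.8660); lever o_n−o_3 = (1.2321,1.8660,-5.1962)
cross product → J_v[:, 3] = (3.8660,0.2321,1.0000)
J_ω[:, 3] = z_3
entry J[1][3] = 0.2321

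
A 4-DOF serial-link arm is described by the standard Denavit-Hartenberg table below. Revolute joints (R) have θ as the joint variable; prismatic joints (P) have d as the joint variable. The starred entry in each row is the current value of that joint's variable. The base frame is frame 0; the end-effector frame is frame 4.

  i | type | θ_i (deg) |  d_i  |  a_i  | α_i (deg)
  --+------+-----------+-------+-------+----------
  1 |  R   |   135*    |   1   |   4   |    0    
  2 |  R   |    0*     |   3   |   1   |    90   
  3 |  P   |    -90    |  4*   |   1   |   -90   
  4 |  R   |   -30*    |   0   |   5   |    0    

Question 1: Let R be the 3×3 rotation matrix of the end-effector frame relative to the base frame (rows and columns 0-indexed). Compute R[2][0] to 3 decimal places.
End-effector x-axis (col 0 of R) = (0.3536,0.3536,-0.8660)
R[2][0] = -0.8660

-0.866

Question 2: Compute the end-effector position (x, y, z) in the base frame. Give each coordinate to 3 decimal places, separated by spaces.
1.061 8.132 -1.330

after link 1: o_1 = (-2.8284, 2.8284, 1.0000)
after link 2: o_2 = (-3.5355, 3.5355, 4.0000)
after link 3: o_3 = (-0.7071, 6.3640, 3.0000)
after link 4: o_4 = (1.0607, 8.1317, -1.3301)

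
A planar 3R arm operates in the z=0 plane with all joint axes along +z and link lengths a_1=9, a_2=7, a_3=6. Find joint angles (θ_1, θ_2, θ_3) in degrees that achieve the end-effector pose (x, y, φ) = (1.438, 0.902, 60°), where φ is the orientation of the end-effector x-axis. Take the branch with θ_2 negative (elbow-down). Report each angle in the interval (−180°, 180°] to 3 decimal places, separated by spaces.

-59.999 -150.001 -90.000

wrist centre = target − a_3·(cos φ, sin φ) = (-1.5620, -4.2942)
cos θ_2 = (20.8796−9²−7²)/(2·9·7) = -0.8660; θ_2 = -150.0011° (elbow-down)
β = atan2(-4.2942,-1.5620) = -109.9889°; ψ = atan2(-3.4999,2.9378) = -49.9904°
θ_1 = β − ψ = -59.9985°
θ_3 = φ − θ_1 − θ_2 = -90.0004° (wrapped to (-180°,180°])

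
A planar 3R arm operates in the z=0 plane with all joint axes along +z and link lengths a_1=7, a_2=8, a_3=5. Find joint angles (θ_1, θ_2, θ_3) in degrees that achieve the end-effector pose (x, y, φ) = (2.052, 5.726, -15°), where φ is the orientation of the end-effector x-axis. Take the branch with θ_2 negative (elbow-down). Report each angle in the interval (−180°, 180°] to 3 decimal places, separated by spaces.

178.175 -120.002 -73.173

wrist centre = target − a_3·(cos φ, sin φ) = (-2.7776, 7.0201)
cos θ_2 = (56.9970−7²−8²)/(2·7·8) = -0.5000; θ_2 = -120.0018° (elbow-down)
β = atan2(7.0201,-2.7776) = 111.5871°; ψ = atan2(-6.9281,2.9998) = -66.5879°
θ_1 = β − ψ = 178.1750°
θ_3 = φ − θ_1 − θ_2 = -73.1732° (wrapped to (-180°,180°])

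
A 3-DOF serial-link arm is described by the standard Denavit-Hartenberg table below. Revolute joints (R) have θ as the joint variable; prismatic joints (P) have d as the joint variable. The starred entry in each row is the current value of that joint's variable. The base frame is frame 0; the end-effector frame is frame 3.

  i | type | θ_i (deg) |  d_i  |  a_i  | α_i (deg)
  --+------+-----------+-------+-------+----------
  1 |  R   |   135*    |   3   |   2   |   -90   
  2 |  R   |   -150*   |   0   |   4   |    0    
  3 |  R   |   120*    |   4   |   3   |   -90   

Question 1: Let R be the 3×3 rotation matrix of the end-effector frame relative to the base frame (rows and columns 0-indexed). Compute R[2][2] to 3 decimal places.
-0.866

End-effector z-axis (col 2 of R) = (-0.3536,0.3536,-0.8660)
R[2][2] = -0.8660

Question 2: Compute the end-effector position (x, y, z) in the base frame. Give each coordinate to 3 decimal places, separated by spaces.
-3.630 -2.027 6.500

after link 1: o_1 = (-1.4142, 1.4142, 3.0000)
after link 2: o_2 = (1.0353, -1.0353, 5.0000)
after link 3: o_3 = (-3.6303, -2.0266, 6.5000)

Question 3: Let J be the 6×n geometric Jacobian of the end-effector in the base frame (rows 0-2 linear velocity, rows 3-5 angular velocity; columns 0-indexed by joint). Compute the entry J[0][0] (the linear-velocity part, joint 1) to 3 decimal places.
2.027

axis z_0 = ẑ; lever o_n−o_0 = (-3.6303,-2.0266,6.5000)
cross product → J_v[:, 0] = (2.0266,-3.6303,0.0000)
J_ω[:, 0] = z_0
entry J[0][0] = 2.0266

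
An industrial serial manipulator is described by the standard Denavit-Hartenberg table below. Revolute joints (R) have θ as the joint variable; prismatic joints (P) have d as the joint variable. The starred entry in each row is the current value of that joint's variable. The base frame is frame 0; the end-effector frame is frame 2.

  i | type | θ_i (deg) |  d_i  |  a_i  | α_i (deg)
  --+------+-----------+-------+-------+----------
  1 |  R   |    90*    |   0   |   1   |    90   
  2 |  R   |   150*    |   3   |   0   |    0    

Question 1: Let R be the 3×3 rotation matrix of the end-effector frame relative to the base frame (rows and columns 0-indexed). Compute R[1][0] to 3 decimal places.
-0.866

End-effector x-axis (col 0 of R) = (-0.0000,-0.8660,0.5000)
R[1][0] = -0.8660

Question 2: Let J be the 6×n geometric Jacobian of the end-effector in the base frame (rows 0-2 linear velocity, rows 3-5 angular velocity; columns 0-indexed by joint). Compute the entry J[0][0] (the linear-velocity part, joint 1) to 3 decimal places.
axis z_0 = ẑ; lever o_n−o_0 = (3.0000,1.0000,0.0000)
cross product → J_v[:, 0] = (-1.0000,3.0000,0.0000)
J_ω[:, 0] = z_0
entry J[0][0] = -1.0000

-1.000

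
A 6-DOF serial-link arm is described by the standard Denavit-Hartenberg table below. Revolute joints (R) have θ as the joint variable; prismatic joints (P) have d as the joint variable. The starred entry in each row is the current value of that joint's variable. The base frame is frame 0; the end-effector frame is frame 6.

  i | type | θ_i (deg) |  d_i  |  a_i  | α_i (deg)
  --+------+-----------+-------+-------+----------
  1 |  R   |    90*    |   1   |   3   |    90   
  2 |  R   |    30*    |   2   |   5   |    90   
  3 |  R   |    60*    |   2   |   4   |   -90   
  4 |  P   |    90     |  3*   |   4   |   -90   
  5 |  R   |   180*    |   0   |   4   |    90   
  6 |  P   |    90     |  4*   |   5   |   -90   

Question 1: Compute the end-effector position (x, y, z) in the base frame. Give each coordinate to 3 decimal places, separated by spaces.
after link 1: o_1 = (0.0000, 3.0000, 1.0000)
after link 2: o_2 = (2.0000, 7.3301, 3.5000)
after link 3: o_3 = (5.4641, 10.0622, 2.7679)
after link 4: o_4 = (6.9641, 5.8122, 4.9330)
after link 5: o_5 = (6.9641, 7.8122, 1.4689)
after link 6: o_6 = (0.6340, 8.6471, 1.9510)

0.634 8.647 1.951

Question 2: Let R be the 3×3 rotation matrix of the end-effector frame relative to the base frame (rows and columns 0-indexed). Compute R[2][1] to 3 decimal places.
-0.433

End-effector y-axis (col 1 of R) = (0.5000,-0.7500,-0.4330)
R[2][1] = -0.4330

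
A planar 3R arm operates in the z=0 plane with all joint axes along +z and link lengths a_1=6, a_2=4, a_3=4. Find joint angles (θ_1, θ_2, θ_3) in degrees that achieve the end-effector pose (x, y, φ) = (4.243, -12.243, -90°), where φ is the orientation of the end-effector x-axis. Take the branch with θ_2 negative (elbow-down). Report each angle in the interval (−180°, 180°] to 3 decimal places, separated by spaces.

wrist centre = target − a_3·(cos φ, sin φ) = (4.2430, -8.2430)
cos θ_2 = (85.9501−6²−4²)/(2·6·4) = 0.7073; θ_2 = -44.9849° (elbow-down)
β = atan2(-8.2430,4.2430) = -62.7633°; ψ = atan2(-2.8277,8.8292) = -17.7585°
θ_1 = β − ψ = -45.0049°
θ_3 = φ − θ_1 − θ_2 = -0.0103° (wrapped to (-180°,180°])

-45.005 -44.985 -0.010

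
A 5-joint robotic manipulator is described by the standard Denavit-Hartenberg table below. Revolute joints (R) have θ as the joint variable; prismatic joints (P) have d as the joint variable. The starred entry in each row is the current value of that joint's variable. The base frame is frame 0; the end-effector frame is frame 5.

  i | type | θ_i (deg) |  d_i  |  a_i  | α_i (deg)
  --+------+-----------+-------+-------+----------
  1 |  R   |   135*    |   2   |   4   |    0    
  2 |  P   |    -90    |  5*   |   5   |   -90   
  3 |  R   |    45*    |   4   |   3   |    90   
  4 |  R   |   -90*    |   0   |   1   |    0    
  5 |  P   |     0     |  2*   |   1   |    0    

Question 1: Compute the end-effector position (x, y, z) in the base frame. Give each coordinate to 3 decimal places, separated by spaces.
after link 1: o_1 = (-2.8284, 2.8284, 2.0000)
after link 2: o_2 = (0.7071, 6.3640, 7.0000)
after link 3: o_3 = (-0.6213, 10.6924, 4.8787)
after link 4: o_4 = (0.0858, 9.9853, 4.8787)
after link 5: o_5 = (1.7929, 10.2782, 6.2929)

1.793 10.278 6.293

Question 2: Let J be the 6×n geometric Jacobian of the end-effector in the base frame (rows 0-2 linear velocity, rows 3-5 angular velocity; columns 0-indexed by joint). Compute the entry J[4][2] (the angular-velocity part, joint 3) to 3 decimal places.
0.707

axis z_2 = (-0.7071,0.7071,0.0000); lever o_n−o_2 = (1.0858,3.9142,-0.7071)
cross product → J_v[:, 2] = (-0.5000,-0.5000,-3.5355)
J_ω[:, 2] = z_2
entry J[4][2] = 0.7071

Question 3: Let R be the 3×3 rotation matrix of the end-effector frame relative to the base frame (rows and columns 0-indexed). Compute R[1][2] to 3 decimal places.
0.500

End-effector z-axis (col 2 of R) = (0.5000,0.5000,0.7071)
R[1][2] = 0.5000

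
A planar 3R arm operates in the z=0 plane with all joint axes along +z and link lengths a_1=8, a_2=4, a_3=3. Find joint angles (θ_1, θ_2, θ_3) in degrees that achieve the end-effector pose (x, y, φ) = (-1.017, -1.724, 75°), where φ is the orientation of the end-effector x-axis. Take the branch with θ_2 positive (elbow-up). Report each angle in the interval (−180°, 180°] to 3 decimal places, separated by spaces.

wrist centre = target − a_3·(cos φ, sin φ) = (-1.7935, -4.6218)
cos θ_2 = (24.5773−8²−4²)/(2·8·4) = -0.8660; θ_2 = 149.9947° (elbow-up)
β = atan2(-4.6218,-1.7935) = -111.2085°; ψ = atan2(2.0003,4.5361) = 23.7965°
θ_1 = β − ψ = -135.0050°
θ_3 = φ − θ_1 − θ_2 = 60.0102° (wrapped to (-180°,180°])

-135.005 149.995 60.010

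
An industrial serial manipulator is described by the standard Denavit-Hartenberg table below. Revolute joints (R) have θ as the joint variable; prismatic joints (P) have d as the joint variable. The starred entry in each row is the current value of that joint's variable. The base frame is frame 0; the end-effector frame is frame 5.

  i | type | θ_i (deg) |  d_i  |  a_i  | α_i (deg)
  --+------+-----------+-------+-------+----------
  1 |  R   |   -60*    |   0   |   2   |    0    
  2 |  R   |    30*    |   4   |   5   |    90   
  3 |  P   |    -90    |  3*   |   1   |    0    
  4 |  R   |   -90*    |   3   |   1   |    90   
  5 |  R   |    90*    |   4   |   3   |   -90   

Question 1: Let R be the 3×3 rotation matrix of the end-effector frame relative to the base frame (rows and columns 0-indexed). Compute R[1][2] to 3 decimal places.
-0.500

End-effector z-axis (col 2 of R) = (0.8660,-0.5000,0.0000)
R[1][2] = -0.5000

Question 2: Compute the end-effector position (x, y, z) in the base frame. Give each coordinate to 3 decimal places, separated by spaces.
-0.036 -11.526 7.000

after link 1: o_1 = (1.0000, -1.7321, 0.0000)
after link 2: o_2 = (5.3301, -4.2321, 4.0000)
after link 3: o_3 = (3.8301, -6.8301, 3.0000)
after link 4: o_4 = (1.4641, -8.9282, 3.0000)
after link 5: o_5 = (-0.0359, -11.5263, 7.0000)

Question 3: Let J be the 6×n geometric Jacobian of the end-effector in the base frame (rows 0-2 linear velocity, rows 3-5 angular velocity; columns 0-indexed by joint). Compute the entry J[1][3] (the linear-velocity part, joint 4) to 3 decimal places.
2.000

axis z_3 = (-0.5000,-0.8660,0.0000); lever o_n−o_3 = (-3.8660,-4.6962,4.0000)
cross product → J_v[:, 3] = (-3.4641,2.0000,-1.0000)
J_ω[:, 3] = z_3
entry J[1][3] = 2.0000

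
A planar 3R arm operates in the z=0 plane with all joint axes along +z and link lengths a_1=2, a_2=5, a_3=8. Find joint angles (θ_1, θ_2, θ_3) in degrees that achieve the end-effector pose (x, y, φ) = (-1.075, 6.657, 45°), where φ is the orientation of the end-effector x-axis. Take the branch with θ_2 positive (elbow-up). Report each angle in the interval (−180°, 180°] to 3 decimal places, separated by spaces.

wrist centre = target − a_3·(cos φ, sin φ) = (-6.7319, 1.0001)
cos θ_2 = (46.3182−2²−5²)/(2·2·5) = 0.8659; θ_2 = 30.0135° (elbow-up)
β = atan2(1.0001,-6.7319) = 171.5494°; ψ = atan2(2.5010,6.3295) = 21.5607°
θ_1 = β − ψ = 149.9887°
θ_3 = φ − θ_1 − θ_2 = -135.0022° (wrapped to (-180°,180°])

149.989 30.013 -135.002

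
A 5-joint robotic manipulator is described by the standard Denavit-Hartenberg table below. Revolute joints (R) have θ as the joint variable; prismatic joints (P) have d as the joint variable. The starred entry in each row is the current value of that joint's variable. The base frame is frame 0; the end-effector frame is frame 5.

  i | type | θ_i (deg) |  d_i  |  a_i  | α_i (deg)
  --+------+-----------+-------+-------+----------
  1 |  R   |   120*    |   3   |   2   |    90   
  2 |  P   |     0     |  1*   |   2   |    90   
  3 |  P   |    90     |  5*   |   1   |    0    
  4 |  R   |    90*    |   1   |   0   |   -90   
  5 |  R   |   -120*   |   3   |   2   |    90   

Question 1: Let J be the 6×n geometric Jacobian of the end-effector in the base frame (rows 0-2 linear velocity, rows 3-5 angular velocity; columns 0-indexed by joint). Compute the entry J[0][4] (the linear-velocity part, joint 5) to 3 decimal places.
0.866

axis z_4 = (-0.8660,-0.5000,-0.0000); lever o_n−o_4 = (-3.0981,-0.6340,-1.7321)
cross product → J_v[:, 4] = (0.8660,-1.5000,-1.0000)
J_ω[:, 4] = z_4
entry J[0][4] = 0.8660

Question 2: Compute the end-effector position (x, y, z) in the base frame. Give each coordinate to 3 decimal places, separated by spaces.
-3.366 3.830 -4.732

after link 1: o_1 = (-1.0000, 1.7321, 3.0000)
after link 2: o_2 = (-1.1340, 3.9641, 3.0000)
after link 3: o_3 = (-0.2679, 4.4641, -2.0000)
after link 4: o_4 = (-0.2679, 4.4641, -3.0000)
after link 5: o_5 = (-3.3660, 3.8301, -4.7321)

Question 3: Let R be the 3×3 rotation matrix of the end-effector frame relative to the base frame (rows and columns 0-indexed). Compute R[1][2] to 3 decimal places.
0.750

End-effector z-axis (col 2 of R) = (-0.4330,0.7500,0.5000)
R[1][2] = 0.7500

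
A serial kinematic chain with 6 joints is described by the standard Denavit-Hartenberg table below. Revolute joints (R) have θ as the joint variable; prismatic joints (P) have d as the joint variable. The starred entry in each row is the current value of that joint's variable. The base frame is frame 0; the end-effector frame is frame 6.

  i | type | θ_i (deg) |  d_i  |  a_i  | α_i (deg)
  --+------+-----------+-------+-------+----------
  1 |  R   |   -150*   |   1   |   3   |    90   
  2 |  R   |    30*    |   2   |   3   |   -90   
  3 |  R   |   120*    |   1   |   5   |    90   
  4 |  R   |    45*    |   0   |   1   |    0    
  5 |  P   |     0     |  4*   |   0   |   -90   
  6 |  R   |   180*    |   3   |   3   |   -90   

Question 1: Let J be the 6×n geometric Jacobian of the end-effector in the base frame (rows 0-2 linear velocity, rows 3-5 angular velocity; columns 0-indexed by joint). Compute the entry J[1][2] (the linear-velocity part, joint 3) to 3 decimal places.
axis z_2 = (0.4330,0.2500,0.8660); lever o_n−o_2 = (0.3244,-3.5866,2.8443)
cross product → J_v[:, 2] = (3.8171,-0.9507,-1.6341)
J_ω[:, 2] = z_2
entry J[1][2] = -0.9507

-0.951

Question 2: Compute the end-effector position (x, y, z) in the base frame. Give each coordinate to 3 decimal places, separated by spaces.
-5.524 -4.654 5.344

after link 1: o_1 = (-2.5981, -1.5000, 1.0000)
after link 2: o_2 = (-5.8481, -1.0670, 2.5000)
after link 3: o_3 = (-1.3750, -3.4845, 2.1160)
after link 4: o_4 = (-0.4975, -3.6849, 2.5516)
after link 5: o_5 = (-2.0955, -6.9170, 4.2837)
after link 6: o_6 = (-5.5236, -4.6535, 5.3443)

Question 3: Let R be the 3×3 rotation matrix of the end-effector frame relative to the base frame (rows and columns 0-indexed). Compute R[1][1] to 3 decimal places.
End-effector y-axis (col 1 of R) = (0.2652,-0.5540,-0.7891)
R[1][1] = -0.5540

-0.554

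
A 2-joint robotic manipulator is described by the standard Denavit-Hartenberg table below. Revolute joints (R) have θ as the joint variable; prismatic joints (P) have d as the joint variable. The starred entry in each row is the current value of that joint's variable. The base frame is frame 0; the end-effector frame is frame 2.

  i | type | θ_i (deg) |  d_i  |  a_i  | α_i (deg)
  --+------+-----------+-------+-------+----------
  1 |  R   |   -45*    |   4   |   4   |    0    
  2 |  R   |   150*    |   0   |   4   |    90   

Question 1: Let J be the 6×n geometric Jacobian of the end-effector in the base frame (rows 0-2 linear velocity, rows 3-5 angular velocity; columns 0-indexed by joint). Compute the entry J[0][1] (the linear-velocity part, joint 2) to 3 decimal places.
-3.864

axis z_1 = (0.0000,0.0000,1.0000); lever o_n−o_1 = (-1.0353,3.8637,0.0000)
cross product → J_v[:, 1] = (-3.8637,-1.0353,0.0000)
J_ω[:, 1] = z_1
entry J[0][1] = -3.8637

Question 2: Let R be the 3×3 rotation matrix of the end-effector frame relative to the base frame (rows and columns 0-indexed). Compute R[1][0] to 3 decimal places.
0.966

End-effector x-axis (col 0 of R) = (-0.2588,0.9659,0.0000)
R[1][0] = 0.9659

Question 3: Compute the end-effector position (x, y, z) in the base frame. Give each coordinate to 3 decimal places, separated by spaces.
after link 1: o_1 = (2.8284, -2.8284, 4.0000)
after link 2: o_2 = (1.7932, 1.0353, 4.0000)

1.793 1.035 4.000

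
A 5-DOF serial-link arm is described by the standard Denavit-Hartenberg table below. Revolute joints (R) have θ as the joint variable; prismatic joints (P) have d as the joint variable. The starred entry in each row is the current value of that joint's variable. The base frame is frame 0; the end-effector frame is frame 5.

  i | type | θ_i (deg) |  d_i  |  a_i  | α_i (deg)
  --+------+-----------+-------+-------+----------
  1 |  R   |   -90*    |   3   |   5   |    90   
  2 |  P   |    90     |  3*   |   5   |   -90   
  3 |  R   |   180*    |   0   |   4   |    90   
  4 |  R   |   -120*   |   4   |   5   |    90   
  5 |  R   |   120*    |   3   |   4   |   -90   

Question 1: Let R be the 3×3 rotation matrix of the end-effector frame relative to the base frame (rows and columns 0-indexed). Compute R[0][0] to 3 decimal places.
End-effector x-axis (col 0 of R) = (0.8660,0.4330,-0.2500)
R[0][0] = 0.8660

0.866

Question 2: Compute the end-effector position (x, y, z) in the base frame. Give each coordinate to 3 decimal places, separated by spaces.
after link 1: o_1 = (0.0000, -5.0000, 3.0000)
after link 2: o_2 = (-3.0000, -5.0000, 8.0000)
after link 3: o_3 = (-3.0000, -5.0000, 4.0000)
after link 4: o_4 = (1.0000, -9.3301, 6.5000)
after link 5: o_5 = (4.4641, -6.0981, 8.0981)

4.464 -6.098 8.098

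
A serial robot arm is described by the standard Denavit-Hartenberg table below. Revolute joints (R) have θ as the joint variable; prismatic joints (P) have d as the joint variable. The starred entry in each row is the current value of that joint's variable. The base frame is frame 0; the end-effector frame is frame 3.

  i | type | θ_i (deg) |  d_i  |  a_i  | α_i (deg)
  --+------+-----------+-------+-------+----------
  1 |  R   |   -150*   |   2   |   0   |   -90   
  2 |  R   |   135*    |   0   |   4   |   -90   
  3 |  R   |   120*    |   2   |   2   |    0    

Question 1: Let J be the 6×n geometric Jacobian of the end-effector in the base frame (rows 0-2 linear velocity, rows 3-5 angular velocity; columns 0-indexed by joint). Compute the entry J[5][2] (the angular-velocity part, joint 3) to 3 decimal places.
0.707

axis z_2 = (0.6124,0.3536,0.7071); lever o_n−o_2 = (-0.2537,1.8536,2.1213)
cross product → J_v[:, 2] = (-0.5607,-1.4784,1.2247)
J_ω[:, 2] = z_2
entry J[5][2] = 0.7071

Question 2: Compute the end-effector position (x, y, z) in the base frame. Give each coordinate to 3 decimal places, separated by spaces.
after link 1: o_1 = (0.0000, 0.0000, 2.0000)
after link 2: o_2 = (2.4495, 1.4142, -0.8284)
after link 3: o_3 = (2.1958, 3.2678, 1.2929)

2.196 3.268 1.293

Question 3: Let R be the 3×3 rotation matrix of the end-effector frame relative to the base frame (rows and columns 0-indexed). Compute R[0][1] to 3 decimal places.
End-effector y-axis (col 1 of R) = (-0.2803,-0.7392,0.6124)
R[0][1] = -0.2803

-0.280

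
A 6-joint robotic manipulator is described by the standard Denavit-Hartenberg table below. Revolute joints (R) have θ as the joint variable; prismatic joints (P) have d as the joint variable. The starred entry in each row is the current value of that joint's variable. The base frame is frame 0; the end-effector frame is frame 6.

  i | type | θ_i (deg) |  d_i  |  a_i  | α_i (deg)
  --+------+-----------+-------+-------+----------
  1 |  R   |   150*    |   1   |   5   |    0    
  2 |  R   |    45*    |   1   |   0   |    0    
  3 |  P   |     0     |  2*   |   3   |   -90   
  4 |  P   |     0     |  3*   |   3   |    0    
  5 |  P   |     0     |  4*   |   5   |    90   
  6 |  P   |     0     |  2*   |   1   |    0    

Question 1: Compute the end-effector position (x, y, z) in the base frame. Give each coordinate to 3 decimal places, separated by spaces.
after link 1: o_1 = (-4.3301, 2.5000, 1.0000)
after link 2: o_2 = (-4.3301, 2.5000, 2.0000)
after link 3: o_3 = (-7.2279, 1.7235, 4.0000)
after link 4: o_4 = (-9.3492, -1.9507, 4.0000)
after link 5: o_5 = (-13.1436, -7.1085, 4.0000)
after link 6: o_6 = (-14.1095, -7.3673, 6.0000)

-14.110 -7.367 6.000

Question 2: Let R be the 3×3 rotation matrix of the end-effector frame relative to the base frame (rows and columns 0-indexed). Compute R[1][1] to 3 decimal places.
End-effector y-axis (col 1 of R) = (0.2588,-0.9659,0.0000)
R[1][1] = -0.9659

-0.966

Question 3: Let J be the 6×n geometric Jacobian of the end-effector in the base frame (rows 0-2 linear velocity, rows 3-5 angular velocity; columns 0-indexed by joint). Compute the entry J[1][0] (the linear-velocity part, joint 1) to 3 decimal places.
-14.110

axis z_0 = ẑ; lever o_n−o_0 = (-14.1095,-7.3673,6.0000)
cross product → J_v[:, 0] = (7.3673,-14.1095,0.0000)
J_ω[:, 0] = z_0
entry J[1][0] = -14.1095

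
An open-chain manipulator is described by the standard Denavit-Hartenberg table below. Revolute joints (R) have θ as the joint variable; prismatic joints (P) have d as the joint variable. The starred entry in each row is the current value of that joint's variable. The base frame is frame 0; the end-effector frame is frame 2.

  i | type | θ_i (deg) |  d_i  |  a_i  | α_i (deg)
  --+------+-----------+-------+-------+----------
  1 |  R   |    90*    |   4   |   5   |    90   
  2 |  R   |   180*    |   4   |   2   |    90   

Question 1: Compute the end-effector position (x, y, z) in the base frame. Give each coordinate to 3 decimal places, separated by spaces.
4.000 3.000 4.000

after link 1: o_1 = (0.0000, 5.0000, 4.0000)
after link 2: o_2 = (4.0000, 3.0000, 4.0000)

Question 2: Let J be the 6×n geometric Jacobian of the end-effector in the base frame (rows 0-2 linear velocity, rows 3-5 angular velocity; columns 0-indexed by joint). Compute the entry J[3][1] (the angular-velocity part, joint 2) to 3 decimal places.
1.000

axis z_1 = (1.0000,-0.0000,0.0000); lever o_n−o_1 = (4.0000,-2.0000,0.0000)
cross product → J_v[:, 1] = (0.0000,-0.0000,-2.0000)
J_ω[:, 1] = z_1
entry J[3][1] = 1.0000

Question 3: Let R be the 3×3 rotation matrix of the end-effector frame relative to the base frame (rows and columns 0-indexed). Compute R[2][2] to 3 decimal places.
End-effector z-axis (col 2 of R) = (0.0000,0.0000,1.0000)
R[2][2] = 1.0000

1.000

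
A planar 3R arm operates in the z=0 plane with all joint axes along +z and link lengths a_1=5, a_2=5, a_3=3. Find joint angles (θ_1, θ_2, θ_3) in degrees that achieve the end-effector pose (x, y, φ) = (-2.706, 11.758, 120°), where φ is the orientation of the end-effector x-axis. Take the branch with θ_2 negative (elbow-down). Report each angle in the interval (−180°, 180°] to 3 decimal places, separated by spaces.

119.998 -44.995 44.997

wrist centre = target − a_3·(cos φ, sin φ) = (-1.2060, 9.1599)
cos θ_2 = (85.3586−5²−5²)/(2·5·5) = 0.7072; θ_2 = -44.9947° (elbow-down)
β = atan2(9.1599,-1.2060) = 97.5004°; ψ = atan2(-3.5352,8.5359) = -22.4973°
θ_1 = β − ψ = 119.9978°
θ_3 = φ − θ_1 − θ_2 = 44.9969° (wrapped to (-180°,180°])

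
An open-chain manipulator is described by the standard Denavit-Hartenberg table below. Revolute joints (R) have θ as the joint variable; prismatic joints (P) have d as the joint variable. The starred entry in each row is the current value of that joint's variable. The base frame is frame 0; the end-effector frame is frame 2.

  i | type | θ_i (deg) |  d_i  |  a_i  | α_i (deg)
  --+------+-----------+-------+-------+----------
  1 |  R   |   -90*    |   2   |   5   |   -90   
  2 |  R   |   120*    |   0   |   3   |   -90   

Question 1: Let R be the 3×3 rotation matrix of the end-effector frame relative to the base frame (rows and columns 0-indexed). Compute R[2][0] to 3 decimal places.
End-effector x-axis (col 0 of R) = (0.0000,0.5000,-0.8660)
R[2][0] = -0.8660

-0.866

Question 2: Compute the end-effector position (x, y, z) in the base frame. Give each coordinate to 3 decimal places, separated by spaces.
after link 1: o_1 = (0.0000, -5.0000, 2.0000)
after link 2: o_2 = (0.0000, -3.5000, -0.5981)

0.000 -3.500 -0.598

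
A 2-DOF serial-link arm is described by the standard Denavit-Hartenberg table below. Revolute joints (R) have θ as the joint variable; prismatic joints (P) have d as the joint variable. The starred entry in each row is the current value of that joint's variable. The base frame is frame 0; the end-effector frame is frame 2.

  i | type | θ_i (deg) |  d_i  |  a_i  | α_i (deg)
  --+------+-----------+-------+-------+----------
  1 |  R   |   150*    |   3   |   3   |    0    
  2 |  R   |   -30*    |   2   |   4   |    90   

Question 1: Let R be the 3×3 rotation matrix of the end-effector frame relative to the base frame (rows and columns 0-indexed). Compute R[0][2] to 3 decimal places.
0.866

End-effector z-axis (col 2 of R) = (0.8660,0.5000,0.0000)
R[0][2] = 0.8660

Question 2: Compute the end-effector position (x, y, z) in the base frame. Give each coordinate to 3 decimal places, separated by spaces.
-4.598 4.964 5.000

after link 1: o_1 = (-2.5981, 1.5000, 3.0000)
after link 2: o_2 = (-4.5981, 4.9641, 5.0000)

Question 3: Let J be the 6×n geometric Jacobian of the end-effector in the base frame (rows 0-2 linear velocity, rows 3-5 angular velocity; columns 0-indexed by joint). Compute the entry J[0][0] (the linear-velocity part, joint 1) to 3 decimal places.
-4.964

axis z_0 = ẑ; lever o_n−o_0 = (-4.5981,4.9641,5.0000)
cross product → J_v[:, 0] = (-4.9641,-4.5981,0.0000)
J_ω[:, 0] = z_0
entry J[0][0] = -4.9641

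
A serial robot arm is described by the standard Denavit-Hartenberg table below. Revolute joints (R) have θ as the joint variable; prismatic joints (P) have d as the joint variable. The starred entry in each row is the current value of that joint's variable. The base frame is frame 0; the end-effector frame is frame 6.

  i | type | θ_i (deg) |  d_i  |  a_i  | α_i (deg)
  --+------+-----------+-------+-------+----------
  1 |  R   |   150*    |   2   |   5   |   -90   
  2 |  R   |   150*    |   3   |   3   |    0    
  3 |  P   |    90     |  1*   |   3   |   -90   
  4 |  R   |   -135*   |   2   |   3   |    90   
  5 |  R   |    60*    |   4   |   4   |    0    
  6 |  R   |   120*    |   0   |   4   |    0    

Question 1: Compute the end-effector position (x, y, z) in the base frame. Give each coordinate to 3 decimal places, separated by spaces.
-7.349 2.074 2.768

after link 1: o_1 = (-4.3301, 2.5000, 2.0000)
after link 2: o_2 = (-3.5801, -1.3971, 0.5000)
after link 3: o_3 = (-2.7811, -3.0131, 3.0981)
after link 4: o_4 = (-6.2603, -3.4539, 2.2610)
after link 5: o_5 = (-9.9884, 0.3315, 0.3188)
after link 6: o_6 = (-7.3494, 2.0739, 2.7683)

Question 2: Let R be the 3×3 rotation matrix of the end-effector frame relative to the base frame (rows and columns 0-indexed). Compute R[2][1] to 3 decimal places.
-0.500

End-effector y-axis (col 1 of R) = (0.7500,-0.4330,-0.5000)
R[2][1] = -0.5000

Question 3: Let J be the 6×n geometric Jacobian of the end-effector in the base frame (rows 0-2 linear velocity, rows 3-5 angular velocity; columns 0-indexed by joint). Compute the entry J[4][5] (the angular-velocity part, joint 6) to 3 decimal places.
axis z_5 = (0.0474,0.7891,-0.6124); lever o_n−o_5 = (2.6390,1.7424,2.4495)
cross product → J_v[:, 5] = (3.0000,-1.7321,-2.0000)
J_ω[:, 5] = z_5
entry J[4][5] = 0.7891

0.789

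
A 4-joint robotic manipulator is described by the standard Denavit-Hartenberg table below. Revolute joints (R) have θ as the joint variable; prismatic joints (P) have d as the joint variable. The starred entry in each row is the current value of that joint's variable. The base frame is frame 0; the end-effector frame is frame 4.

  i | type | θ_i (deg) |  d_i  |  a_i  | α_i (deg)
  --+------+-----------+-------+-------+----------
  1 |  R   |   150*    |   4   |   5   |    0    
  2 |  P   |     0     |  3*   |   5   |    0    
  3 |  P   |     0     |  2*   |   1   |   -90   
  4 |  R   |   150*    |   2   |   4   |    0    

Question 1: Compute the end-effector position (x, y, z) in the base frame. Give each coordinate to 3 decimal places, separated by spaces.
after link 1: o_1 = (-4.3301, 2.5000, 4.0000)
after link 2: o_2 = (-8.6603, 5.0000, 7.0000)
after link 3: o_3 = (-9.5263, 5.5000, 9.0000)
after link 4: o_4 = (-7.5263, 2.0359, 7.0000)

-7.526 2.036 7.000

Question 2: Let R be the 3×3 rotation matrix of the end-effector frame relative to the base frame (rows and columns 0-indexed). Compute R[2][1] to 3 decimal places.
0.866

End-effector y-axis (col 1 of R) = (0.4330,-0.2500,0.8660)
R[2][1] = 0.8660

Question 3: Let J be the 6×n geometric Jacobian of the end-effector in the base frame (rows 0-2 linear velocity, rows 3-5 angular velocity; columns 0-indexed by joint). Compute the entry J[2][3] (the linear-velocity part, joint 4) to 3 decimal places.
axis z_3 = (-0.5000,-0.8660,0.0000); lever o_n−o_3 = (2.0000,-3.4641,-2.0000)
cross product → J_v[:, 3] = (1.7321,-1.0000,3.4641)
J_ω[:, 3] = z_3
entry J[2][3] = 3.4641

3.464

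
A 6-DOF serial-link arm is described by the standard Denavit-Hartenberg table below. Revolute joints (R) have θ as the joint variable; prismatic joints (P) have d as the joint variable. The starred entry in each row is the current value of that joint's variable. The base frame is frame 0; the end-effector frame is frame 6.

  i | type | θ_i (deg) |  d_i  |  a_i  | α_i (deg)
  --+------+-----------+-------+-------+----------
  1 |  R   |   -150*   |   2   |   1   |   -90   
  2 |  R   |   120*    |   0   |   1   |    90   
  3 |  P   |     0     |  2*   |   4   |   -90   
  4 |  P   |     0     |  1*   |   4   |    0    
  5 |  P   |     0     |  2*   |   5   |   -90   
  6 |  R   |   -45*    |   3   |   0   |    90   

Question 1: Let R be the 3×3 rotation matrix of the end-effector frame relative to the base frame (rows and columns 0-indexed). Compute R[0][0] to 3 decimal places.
End-effector x-axis (col 0 of R) = (0.6597,-0.4356,-0.6124)
R[0][0] = 0.6597

0.660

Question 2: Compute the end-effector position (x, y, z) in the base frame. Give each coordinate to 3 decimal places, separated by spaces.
7.446 0.835 -9.624

after link 1: o_1 = (-0.8660, -0.5000, 2.0000)
after link 2: o_2 = (-0.4330, -0.2500, 1.1340)
after link 3: o_3 = (-0.2010, -0.1160, -3.3301)
after link 4: o_4 = (2.0311, 0.0179, -6.7942)
after link 5: o_5 = (5.1962, -0.4641, -11.1244)
after link 6: o_6 = (7.4462, 0.8349, -9.6244)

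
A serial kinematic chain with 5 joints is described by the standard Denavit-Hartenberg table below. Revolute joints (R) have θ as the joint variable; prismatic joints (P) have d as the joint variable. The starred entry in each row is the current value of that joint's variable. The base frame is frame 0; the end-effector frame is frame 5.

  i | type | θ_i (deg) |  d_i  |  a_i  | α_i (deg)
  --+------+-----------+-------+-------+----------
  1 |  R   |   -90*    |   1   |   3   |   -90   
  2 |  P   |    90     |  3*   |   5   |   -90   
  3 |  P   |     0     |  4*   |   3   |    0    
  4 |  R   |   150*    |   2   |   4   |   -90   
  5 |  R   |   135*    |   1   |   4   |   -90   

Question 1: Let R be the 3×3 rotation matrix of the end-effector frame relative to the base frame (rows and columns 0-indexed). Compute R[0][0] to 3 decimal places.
0.354

End-effector x-axis (col 0 of R) = (0.3536,-0.7071,-0.6124)
R[0][0] = 0.3536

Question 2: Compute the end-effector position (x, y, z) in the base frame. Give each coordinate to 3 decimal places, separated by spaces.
after link 1: o_1 = (0.0000, -3.0000, 1.0000)
after link 2: o_2 = (3.0000, -3.0000, -4.0000)
after link 3: o_3 = (3.0000, 1.0000, -7.0000)
after link 4: o_4 = (1.0000, 3.0000, -3.5359)
after link 5: o_5 = (3.2802, 0.1716, -5.4854)

3.280 0.172 -5.485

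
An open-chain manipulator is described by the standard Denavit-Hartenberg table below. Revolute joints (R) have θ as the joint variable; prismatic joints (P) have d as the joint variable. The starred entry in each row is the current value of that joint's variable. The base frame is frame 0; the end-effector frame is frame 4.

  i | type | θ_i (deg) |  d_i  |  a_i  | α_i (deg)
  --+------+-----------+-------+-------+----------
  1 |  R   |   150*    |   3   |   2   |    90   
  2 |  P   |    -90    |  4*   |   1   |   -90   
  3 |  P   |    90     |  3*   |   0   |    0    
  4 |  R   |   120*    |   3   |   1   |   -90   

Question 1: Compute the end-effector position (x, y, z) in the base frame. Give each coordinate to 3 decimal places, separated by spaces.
after link 1: o_1 = (-1.7321, 1.0000, 3.0000)
after link 2: o_2 = (0.2679, 4.4641, 2.0000)
after link 3: o_3 = (-2.3301, 5.9641, 2.0000)
after link 4: o_4 = (-4.6782, 7.8971, 2.8660)

-4.678 7.897 2.866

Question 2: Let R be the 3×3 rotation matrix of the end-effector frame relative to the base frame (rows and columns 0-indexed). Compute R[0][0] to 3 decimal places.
End-effector x-axis (col 0 of R) = (0.2500,0.4330,0.8660)
R[0][0] = 0.2500

0.250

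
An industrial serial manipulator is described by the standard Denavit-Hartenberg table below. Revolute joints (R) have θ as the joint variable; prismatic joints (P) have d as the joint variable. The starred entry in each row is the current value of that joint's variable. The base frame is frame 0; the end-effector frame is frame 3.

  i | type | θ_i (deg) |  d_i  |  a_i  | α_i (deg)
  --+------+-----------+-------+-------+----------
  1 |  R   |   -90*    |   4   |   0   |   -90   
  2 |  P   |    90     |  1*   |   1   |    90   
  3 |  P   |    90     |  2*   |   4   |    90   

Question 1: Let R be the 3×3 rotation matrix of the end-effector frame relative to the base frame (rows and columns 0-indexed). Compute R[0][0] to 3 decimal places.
1.000

End-effector x-axis (col 0 of R) = (1.0000,0.0000,0.0000)
R[0][0] = 1.0000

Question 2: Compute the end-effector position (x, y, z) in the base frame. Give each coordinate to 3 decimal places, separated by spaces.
5.000 -2.000 3.000

after link 1: o_1 = (0.0000, 0.0000, 4.0000)
after link 2: o_2 = (1.0000, 0.0000, 3.0000)
after link 3: o_3 = (5.0000, -2.0000, 3.0000)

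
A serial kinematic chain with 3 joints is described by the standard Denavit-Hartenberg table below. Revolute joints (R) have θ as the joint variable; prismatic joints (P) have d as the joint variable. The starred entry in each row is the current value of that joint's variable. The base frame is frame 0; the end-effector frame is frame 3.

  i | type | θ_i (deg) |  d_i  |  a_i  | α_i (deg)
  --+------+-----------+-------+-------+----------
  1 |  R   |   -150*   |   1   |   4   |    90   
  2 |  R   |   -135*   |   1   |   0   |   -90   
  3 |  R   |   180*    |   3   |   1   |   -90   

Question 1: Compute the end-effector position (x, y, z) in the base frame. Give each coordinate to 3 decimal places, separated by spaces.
-6.414 -2.548 -0.414

after link 1: o_1 = (-3.4641, -2.0000, 1.0000)
after link 2: o_2 = (-3.9641, -1.1340, 1.0000)
after link 3: o_3 = (-6.4136, -2.5482, -0.4142)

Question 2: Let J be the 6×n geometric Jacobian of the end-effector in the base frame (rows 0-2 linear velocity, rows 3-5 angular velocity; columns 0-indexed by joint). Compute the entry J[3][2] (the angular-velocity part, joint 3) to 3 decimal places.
-0.612

axis z_2 = (-0.6124,-0.3536,-0.7071); lever o_n−o_2 = (-2.4495,-1.4142,-1.4142)
cross product → J_v[:, 2] = (-0.5000,0.8660,0.0000)
J_ω[:, 2] = z_2
entry J[3][2] = -0.6124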